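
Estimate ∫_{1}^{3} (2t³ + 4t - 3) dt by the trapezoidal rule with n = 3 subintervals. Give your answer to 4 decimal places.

51.7778

h = (3 − 1)/3 = 0.666667.
Nodes t₀,…,t₃ = 1, 1.666667, 2.333333, 3.
f(t) = 2t³ + 4t - 3: f₀=3, f₁=12.925926, f₂=31.740741, f₃=63.
(h/2)·[f₀ + 2f₁ + 2f₂ + f₃] = 0.333333·(155.333333) = 51.7778.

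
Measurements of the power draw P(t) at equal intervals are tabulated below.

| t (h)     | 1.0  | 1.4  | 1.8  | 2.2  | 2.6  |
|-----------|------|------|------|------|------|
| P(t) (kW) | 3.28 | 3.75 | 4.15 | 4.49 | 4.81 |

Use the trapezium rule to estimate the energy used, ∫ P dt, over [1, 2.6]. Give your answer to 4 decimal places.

h = 0.4, n = 4.
(h/2)·[y₀ + 2y₁ + 2y₂ + 2y₃ + y₄] = 0.2·(32.87) = 6.5740.

6.5740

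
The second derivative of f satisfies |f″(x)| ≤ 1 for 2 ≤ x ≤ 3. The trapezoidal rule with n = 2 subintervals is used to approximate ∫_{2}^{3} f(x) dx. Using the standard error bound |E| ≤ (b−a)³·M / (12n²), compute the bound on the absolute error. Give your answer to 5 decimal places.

|E| ≤ (1)³·1 / (12·2²) = 1/48 = 0.02083.

0.02083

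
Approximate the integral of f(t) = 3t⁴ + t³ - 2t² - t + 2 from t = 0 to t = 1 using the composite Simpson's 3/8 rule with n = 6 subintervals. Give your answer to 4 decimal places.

h = (1 − 0)/6 = 0.166667.
Nodes t₀,…,t₆ = 0, 0.166667, 0.333333, 0.5, 0.666667, 0.833333, 1.
f(t) = 3t⁴ + t³ - 2t² - t + 2: f₀=2, f₁=1.784722, f₂=1.518519, f₃=1.3125, f₄=1.333333, f₅=1.803241, f₆=3.
(3h/8)·[f₀ + 3f₁ + 3f₂ + 2f₃ + 3f₄ + 3f₅ + f₆] = 0.0625·(26.944444) = 1.6840.

1.6840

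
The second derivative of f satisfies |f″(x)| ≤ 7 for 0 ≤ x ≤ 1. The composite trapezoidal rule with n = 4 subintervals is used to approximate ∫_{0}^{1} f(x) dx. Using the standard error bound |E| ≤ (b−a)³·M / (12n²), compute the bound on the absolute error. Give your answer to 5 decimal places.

|E| ≤ (1)³·7 / (12·4²) = 7/192 = 0.03646.

0.03646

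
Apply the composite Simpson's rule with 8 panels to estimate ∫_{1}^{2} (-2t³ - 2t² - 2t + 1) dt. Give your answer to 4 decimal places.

-14.1667

h = (2 − 1)/8 = 0.125.
Nodes t₀,…,t₈ = 1, 1.125, 1.25, 1.375, 1.5, 1.625, 1.75, 1.875, 2.
f(t) = -2t³ - 2t² - 2t + 1: f₀=-5, f₁=-6.62890625, f₂=-8.53125, f₃=-10.73046875, f₄=-13.25, f₅=-16.11328125, f₆=-19.34375, f₇=-22.96484375, f₈=-27.
(h/3)·[f₀ + 4f₁ + 2f₂ + 4f₃ + 2f₄ + 4f₅ + 2f₆ + 4f₇ + f₈] = 0.041667·(-340) = -14.1667.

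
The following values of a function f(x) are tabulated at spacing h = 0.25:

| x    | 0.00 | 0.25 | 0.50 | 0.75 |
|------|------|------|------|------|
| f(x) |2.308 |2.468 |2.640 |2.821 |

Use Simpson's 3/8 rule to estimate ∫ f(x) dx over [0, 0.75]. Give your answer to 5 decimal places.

h = 0.25, n = 3.
(3h/8)·[y₀ + 3y₁ + 3y₂ + y₃] = 0.09375·(20.453) = 1.91747.

1.91747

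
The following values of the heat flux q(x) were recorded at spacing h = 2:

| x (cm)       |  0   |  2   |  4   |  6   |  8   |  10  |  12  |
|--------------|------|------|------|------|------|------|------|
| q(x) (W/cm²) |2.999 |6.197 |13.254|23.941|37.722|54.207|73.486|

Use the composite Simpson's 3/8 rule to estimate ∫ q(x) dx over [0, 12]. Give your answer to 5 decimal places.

h = 2, n = 6.
(3h/8)·[y₀ + 3y₁ + 3y₂ + 2y₃ + 3y₄ + 3y₅ + y₆] = 0.75·(458.507) = 343.88025.

343.88025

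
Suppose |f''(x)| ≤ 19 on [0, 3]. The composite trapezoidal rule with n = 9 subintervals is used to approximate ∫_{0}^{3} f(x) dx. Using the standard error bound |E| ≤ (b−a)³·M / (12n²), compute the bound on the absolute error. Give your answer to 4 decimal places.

|E| ≤ (3)³·19 / (12·9²) = 513/972 = 0.5278.

0.5278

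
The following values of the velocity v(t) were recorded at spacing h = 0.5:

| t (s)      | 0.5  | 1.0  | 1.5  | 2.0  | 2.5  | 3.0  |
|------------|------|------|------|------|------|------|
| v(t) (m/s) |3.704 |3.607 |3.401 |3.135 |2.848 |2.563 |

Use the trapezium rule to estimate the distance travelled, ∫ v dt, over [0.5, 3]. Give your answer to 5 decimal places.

8.06225

h = 0.5, n = 5.
(h/2)·[y₀ + 2y₁ + 2y₂ + 2y₃ + 2y₄ + y₅] = 0.25·(32.249) = 8.06225.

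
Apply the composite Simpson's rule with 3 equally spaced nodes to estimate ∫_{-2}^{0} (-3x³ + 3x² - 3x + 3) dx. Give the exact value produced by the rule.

32

h = (0 − (-2))/2 = 1.
Nodes x₀,…,x₂ = -2, -1, 0.
f(x) = -3x³ + 3x² - 3x + 3: f₀=45, f₁=12, f₂=3.
(h/3)·[f₀ + 4f₁ + f₂] = 0.333333·(96) = 32.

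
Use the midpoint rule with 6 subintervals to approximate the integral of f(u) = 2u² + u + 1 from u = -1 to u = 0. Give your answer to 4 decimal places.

1.1620

h = (0 − (-1))/6 = 0.166667.
Midpoints m₁,…,m₆ = -0.916667, -0.75, -0.583333, -0.416667, -0.25, -0.083333.
f(m₁)=1.763889, f(m₂)=1.375, f(m₃)=1.097222, f(m₄)=0.930556, f(m₅)=0.875, f(m₆)=0.930556.
h·[f(m₁) + f(m₂) + f(m₃) + f(m₄) + f(m₅) + f(m₆)] = 0.166667·(6.972222) = 1.1620.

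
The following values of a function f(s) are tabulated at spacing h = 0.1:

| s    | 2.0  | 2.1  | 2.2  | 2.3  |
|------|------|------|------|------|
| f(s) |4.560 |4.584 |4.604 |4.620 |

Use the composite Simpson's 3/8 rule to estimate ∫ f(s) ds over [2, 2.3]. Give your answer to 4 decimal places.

1.3779

h = 0.1, n = 3.
(3h/8)·[y₀ + 3y₁ + 3y₂ + y₃] = 0.0375·(36.744) = 1.3779.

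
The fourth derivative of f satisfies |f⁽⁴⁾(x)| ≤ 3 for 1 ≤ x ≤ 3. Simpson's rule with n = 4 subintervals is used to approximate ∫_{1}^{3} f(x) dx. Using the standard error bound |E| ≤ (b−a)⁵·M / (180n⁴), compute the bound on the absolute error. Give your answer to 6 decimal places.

|E| ≤ (2)⁵·3 / (180·4⁴) = 96/46080 = 0.002083.

0.002083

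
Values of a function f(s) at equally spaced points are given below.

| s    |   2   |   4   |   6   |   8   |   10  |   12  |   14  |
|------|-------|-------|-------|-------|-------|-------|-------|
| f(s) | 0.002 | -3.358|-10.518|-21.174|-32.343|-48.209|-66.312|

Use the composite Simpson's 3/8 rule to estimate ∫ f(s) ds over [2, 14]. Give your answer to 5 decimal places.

-293.95650

h = 2, n = 6.
(3h/8)·[y₀ + 3y₁ + 3y₂ + 2y₃ + 3y₄ + 3y₅ + y₆] = 0.75·(-391.942) = -293.95650.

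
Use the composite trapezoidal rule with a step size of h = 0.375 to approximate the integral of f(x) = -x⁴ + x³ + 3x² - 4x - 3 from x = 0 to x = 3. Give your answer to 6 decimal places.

-29.086304

h = (3 − 0)/8 = 0.375.
Nodes x₀,…,x₈ = 0, 0.375, 0.75, 1.125, 1.5, 1.875, 2.25, 2.625, 3.
f(x) = -x⁴ + x³ + 3x² - 4x - 3: f₀=-3, f₁=-4.045166015625, f₂=-4.20703125, f₃=-3.881103515625, f₄=-3.9375, f₅=-5.720947265625, f₆=-11.05078125, f₇=-22.220947265625, f₈=-42.
(h/2)·[f₀ + 2f₁ + 2f₂ + 2f₃ + 2f₄ + 2f₅ + 2f₆ + 2f₇ + f₈] = 0.1875·(-155.126953125) = -29.086304.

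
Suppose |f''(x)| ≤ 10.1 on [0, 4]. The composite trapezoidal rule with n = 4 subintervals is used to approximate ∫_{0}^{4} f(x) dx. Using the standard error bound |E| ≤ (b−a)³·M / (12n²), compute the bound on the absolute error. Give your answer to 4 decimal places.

3.3667

|E| ≤ (4)³·10.1 / (12·4²) = 646.4/192 = 3.3667.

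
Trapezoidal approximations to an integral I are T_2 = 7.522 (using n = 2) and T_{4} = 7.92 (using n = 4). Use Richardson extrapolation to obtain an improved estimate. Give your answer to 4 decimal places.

8.0527

R = (4·T_{4} − T_2) / 3 = (4·7.92 − 7.522)/3 = (24.158)/3 = 8.0527.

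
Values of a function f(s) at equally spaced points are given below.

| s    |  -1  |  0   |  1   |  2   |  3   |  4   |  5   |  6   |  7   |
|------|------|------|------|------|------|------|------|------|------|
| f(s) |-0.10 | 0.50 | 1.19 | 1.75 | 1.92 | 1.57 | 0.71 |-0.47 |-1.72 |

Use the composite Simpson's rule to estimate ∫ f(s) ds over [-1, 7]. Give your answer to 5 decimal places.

h = 1, n = 8.
(h/3)·[y₀ + 4y₁ + 2y₂ + 4y₃ + 2y₄ + 4y₅ + 2y₆ + 4y₇ + y₈] = 0.333333·(19.22) = 6.40667.

6.40667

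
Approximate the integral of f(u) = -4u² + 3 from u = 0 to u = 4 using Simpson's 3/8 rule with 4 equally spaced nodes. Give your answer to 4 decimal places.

-73.3333

h = (4 − 0)/3 = 1.333333.
Nodes u₀,…,u₃ = 0, 1.333333, 2.666667, 4.
f(u) = -4u² + 3: f₀=3, f₁=-4.111111, f₂=-25.444444, f₃=-61.
(3h/8)·[f₀ + 3f₁ + 3f₂ + f₃] = 0.5·(-146.666667) = -73.3333.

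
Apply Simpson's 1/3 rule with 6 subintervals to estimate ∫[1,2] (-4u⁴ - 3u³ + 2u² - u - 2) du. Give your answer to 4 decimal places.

h = (2 − 1)/6 = 0.166667.
Nodes u₀,…,u₆ = 1, 1.166667, 1.333333, 1.5, 1.666667, 1.833333, 2.
f(u) = -4u⁴ - 3u³ + 2u² - u - 2: f₀=-8, f₁=-12.618827, f₂=-19.530864, f₃=-29.375, f₄=-42.864198, f₅=-60.785494, f₆=-84.
(h/3)·[f₀ + 4f₁ + 2f₂ + 4f₃ + 2f₄ + 4f₅ + f₆] = 0.055556·(-627.907407) = -34.8837.

-34.8837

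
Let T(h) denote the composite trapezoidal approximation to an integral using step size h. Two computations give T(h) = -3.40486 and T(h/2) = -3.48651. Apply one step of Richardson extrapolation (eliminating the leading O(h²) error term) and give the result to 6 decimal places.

R = (4·T(h/2) − T(h)) / 3 = (4·(-3.48651) − (-3.40486))/3 = (-10.54118)/3 = -3.513727.

-3.513727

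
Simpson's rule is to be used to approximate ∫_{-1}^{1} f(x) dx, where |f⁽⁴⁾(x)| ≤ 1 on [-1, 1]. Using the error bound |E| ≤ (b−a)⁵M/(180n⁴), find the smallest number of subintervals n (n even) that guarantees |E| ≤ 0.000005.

Need 32/(180n⁴) ≤ 0.000005.
n⁴ ≥ 32/(180·0.000005) = 35555.6 ⇒ n ≥ 13.7318, so the smallest even n is 14. (n must be even for Simpson's rule.)

14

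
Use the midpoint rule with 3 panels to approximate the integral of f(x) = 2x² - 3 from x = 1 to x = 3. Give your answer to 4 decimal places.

h = (3 − 1)/3 = 0.666667.
Midpoints m₁,…,m₃ = 1.333333, 2, 2.666667.
f(m₁)=0.555556, f(m₂)=5, f(m₃)=11.222222.
h·[f(m₁) + f(m₂) + f(m₃)] = 0.666667·(16.777778) = 11.1852.

11.1852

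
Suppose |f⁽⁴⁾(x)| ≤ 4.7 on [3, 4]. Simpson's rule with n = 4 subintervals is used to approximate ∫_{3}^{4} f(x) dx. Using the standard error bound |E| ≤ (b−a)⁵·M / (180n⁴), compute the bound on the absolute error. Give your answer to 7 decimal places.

|E| ≤ (1)⁵·4.7 / (180·4⁴) = 4.7/46080 = 0.0001020.

0.0001020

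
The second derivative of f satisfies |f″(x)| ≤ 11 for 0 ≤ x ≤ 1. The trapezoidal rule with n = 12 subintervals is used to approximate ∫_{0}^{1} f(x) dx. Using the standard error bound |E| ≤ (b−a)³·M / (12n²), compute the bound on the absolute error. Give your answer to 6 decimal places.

|E| ≤ (1)³·11 / (12·12²) = 11/1728 = 0.006366.

0.006366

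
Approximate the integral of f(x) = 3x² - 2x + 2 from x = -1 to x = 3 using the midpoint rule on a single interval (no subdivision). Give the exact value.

12

M = (b−a)·f(1) = 4·(3) = 12.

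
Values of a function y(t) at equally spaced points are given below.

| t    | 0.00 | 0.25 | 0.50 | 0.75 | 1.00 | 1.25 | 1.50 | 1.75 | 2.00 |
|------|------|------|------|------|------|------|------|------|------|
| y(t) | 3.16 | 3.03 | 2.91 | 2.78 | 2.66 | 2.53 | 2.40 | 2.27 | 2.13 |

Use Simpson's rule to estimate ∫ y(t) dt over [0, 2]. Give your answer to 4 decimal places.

5.3058

h = 0.25, n = 8.
(h/3)·[y₀ + 4y₁ + 2y₂ + 4y₃ + 2y₄ + 4y₅ + 2y₆ + 4y₇ + y₈] = 0.083333·(63.67) = 5.3058.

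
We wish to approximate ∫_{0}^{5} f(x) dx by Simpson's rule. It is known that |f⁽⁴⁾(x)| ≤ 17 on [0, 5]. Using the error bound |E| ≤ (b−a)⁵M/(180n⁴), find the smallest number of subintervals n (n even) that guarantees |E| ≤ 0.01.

14

Need 53125/(180n⁴) ≤ 0.01.
n⁴ ≥ 53125/(180·0.01) = 29513.9 ⇒ n ≥ 13.1071, so the smallest even n is 14. (n must be even for Simpson's rule.)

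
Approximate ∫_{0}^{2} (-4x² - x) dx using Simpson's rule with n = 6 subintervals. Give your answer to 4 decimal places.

-12.6667

h = (2 − 0)/6 = 0.333333.
Nodes x₀,…,x₆ = 0, 0.333333, 0.666667, 1, 1.333333, 1.666667, 2.
f(x) = -4x² - x: f₀=0, f₁=-0.777778, f₂=-2.444444, f₃=-5, f₄=-8.444444, f₅=-12.777778, f₆=-18.
(h/3)·[f₀ + 4f₁ + 2f₂ + 4f₃ + 2f₄ + 4f₅ + f₆] = 0.111111·(-114) = -12.6667.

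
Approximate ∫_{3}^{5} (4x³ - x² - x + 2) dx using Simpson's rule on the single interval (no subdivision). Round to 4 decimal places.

507.3333

S = (b−a)/6 · [f(3) + 4f(4) + f(5)] = 0.333333·[98 + 4·238 + 472] = 507.3333.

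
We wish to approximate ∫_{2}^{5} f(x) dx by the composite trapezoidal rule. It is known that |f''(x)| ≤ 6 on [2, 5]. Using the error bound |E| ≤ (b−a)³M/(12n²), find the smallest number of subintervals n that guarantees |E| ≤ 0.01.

Need 162/(12n²) ≤ 0.01.
n² ≥ 162/(12·0.01) = 1350 ⇒ n ≥ 36.7423, so the smallest n is 37.

37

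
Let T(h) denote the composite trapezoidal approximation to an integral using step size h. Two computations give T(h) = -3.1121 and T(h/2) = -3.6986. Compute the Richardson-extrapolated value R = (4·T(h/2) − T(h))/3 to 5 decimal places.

-3.89410

R = (4·T(h/2) − T(h)) / 3 = (4·(-3.6986) − (-3.1121))/3 = (-11.6823)/3 = -3.89410.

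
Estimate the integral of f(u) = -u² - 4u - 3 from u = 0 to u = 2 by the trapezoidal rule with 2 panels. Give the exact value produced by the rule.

-17

h = (2 − 0)/2 = 1.
Nodes u₀,…,u₂ = 0, 1, 2.
f(u) = -u² - 4u - 3: f₀=-3, f₁=-8, f₂=-15.
(h/2)·[f₀ + 2f₁ + f₂] = 0.5·(-34) = -17.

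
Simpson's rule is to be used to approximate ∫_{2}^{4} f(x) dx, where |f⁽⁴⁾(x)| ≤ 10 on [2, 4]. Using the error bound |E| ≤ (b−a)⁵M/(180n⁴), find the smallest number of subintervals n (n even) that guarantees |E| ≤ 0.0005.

8

Need 320/(180n⁴) ≤ 0.0005.
n⁴ ≥ 320/(180·0.0005) = 3555.56 ⇒ n ≥ 7.7219, so the smallest even n is 8. (n must be even for Simpson's rule.)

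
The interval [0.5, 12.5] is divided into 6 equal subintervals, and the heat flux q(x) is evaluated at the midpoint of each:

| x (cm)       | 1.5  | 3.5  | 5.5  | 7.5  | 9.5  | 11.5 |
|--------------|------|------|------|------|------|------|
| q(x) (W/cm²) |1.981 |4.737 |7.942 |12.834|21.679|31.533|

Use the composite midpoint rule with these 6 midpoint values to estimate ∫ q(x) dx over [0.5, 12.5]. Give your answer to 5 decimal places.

h = 2, n = 6.
h·[y(m₁) + y(m₂) + y(m₃) + y(m₄) + y(m₅) + y(m₆)] = 2·(80.706) = 161.41200.

161.41200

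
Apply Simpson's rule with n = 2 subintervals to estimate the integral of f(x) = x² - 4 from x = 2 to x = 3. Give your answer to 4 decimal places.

2.3333

h = (3 − 2)/2 = 0.5.
Nodes x₀,…,x₂ = 2, 2.5, 3.
f(x) = x² - 4: f₀=0, f₁=2.25, f₂=5.
(h/3)·[f₀ + 4f₁ + f₂] = 0.166667·(14) = 2.3333.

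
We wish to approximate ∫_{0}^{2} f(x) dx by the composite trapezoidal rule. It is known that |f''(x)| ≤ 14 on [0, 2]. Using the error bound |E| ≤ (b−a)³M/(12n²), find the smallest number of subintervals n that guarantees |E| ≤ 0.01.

31

Need 112/(12n²) ≤ 0.01.
n² ≥ 112/(12·0.01) = 933.333 ⇒ n ≥ 30.5505, so the smallest n is 31.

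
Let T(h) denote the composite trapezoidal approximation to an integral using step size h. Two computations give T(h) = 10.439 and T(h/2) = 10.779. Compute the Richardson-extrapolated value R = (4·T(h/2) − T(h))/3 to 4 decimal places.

R = (4·T(h/2) − T(h)) / 3 = (4·10.779 − 10.439)/3 = (32.677)/3 = 10.8923.

10.8923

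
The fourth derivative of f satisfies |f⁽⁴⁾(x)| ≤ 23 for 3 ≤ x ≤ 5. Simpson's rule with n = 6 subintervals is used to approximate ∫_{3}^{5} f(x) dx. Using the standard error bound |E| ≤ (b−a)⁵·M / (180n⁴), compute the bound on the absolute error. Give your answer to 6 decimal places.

|E| ≤ (2)⁵·23 / (180·6⁴) = 736/233280 = 0.003155.

0.003155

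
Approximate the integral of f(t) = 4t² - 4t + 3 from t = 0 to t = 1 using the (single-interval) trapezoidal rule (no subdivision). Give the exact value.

3

T = (b−a)/2 · [f(0) + f(1)] = 0.5·[3 + 3] = 3.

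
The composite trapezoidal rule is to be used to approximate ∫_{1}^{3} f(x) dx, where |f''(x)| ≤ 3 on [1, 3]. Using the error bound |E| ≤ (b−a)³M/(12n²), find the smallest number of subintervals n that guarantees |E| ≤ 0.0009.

Need 24/(12n²) ≤ 0.0009.
n² ≥ 24/(12·0.0009) = 2222.22 ⇒ n ≥ 47.1405, so the smallest n is 48.

48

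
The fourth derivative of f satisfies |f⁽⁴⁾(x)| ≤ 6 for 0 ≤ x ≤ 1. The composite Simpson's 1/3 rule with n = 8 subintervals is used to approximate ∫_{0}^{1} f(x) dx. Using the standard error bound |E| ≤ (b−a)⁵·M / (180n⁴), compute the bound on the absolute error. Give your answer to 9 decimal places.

0.000008138

|E| ≤ (1)⁵·6 / (180·8⁴) = 6/737280 = 0.000008138.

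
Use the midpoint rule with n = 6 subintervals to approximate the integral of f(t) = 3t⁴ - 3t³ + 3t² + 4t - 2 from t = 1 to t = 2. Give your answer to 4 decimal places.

18.2772

h = (2 − 1)/6 = 0.166667.
Midpoints m₁,…,m₆ = 1.083333, 1.25, 1.416667, 1.583333, 1.75, 1.916667.
f(m₁)=6.172020, f(m₂)=9.15234375, f(m₃)=13.241464, f(m₄)=18.800492, f(m₅)=26.24609375, f(m₆)=36.050492.
h·[f(m₁) + f(m₂) + f(m₃) + f(m₄) + f(m₅) + f(m₆)] = 0.166667·(109.662905) = 18.2772.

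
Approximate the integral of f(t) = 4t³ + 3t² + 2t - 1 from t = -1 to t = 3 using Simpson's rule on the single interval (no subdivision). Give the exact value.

112

S = (b−a)/6 · [f(-1) + 4f(1) + f(3)] = 0.666667·[(-4) + 4·8 + 140] = 112.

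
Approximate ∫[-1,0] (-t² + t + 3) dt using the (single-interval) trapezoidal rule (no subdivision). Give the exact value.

T = (b−a)/2 · [f(-1) + f(0)] = 0.5·[1 + 3] = 2.

2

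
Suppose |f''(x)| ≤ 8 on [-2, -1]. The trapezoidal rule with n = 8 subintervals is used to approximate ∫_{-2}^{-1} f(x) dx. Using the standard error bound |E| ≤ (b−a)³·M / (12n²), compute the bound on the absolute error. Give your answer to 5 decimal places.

|E| ≤ (1)³·8 / (12·8²) = 8/768 = 0.01042.

0.01042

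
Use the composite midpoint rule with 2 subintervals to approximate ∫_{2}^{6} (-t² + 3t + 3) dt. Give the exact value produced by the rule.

h = (6 − 2)/2 = 2.
Midpoints m₁,…,m₂ = 3, 5.
f(m₁)=3, f(m₂)=-7.
h·[f(m₁) + f(m₂)] = 2·(-4) = -8.

-8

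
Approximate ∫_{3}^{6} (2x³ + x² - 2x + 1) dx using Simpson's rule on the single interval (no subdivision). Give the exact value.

S = (b−a)/6 · [f(3) + 4f(4.5) + f(6)] = 0.5·[58 + 4·194.5 + 457] = 646.5.

646.5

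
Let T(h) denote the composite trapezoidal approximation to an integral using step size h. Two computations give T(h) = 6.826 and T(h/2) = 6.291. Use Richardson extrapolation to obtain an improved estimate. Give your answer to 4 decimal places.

R = (4·T(h/2) − T(h)) / 3 = (4·6.291 − 6.826)/3 = (18.338)/3 = 6.1127.

6.1127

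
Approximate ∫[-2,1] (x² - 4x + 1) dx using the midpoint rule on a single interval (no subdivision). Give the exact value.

9.75

M = (b−a)·f(-0.5) = 3·(3.25) = 9.75.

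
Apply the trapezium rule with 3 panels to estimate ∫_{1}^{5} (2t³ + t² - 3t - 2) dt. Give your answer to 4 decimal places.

331.8519

h = (5 − 1)/3 = 1.333333.
Nodes t₀,…,t₃ = 1, 2.333333, 3.666667, 5.
f(t) = 2t³ + t² - 3t - 2: f₀=-2, f₁=21.851852, f₂=99.037037, f₃=258.
(h/2)·[f₀ + 2f₁ + 2f₂ + f₃] = 0.666667·(497.777778) = 331.8519.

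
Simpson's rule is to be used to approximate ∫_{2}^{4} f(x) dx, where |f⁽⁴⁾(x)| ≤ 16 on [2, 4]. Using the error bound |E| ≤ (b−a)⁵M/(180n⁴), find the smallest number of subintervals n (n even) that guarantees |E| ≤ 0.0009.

8

Need 512/(180n⁴) ≤ 0.0009.
n⁴ ≥ 512/(180·0.0009) = 3160.49 ⇒ n ≥ 7.4979, so the smallest even n is 8. (n must be even for Simpson's rule.)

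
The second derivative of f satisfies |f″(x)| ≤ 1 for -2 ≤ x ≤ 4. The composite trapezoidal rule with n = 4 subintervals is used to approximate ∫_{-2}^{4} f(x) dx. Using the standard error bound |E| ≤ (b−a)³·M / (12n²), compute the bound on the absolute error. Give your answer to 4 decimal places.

1.1250

|E| ≤ (6)³·1 / (12·4²) = 216/192 = 1.1250.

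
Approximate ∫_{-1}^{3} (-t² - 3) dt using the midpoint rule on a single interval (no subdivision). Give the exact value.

-16

M = (b−a)·f(1) = 4·(-4) = -16.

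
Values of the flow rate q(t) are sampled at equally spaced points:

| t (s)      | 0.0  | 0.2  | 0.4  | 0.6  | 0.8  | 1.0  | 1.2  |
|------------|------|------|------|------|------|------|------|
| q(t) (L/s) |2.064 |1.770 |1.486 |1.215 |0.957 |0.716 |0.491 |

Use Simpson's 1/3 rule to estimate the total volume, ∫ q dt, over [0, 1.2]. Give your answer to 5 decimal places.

h = 0.2, n = 6.
(h/3)·[y₀ + 4y₁ + 2y₂ + 4y₃ + 2y₄ + 4y₅ + y₆] = 0.066667·(22.245) = 1.48300.

1.48300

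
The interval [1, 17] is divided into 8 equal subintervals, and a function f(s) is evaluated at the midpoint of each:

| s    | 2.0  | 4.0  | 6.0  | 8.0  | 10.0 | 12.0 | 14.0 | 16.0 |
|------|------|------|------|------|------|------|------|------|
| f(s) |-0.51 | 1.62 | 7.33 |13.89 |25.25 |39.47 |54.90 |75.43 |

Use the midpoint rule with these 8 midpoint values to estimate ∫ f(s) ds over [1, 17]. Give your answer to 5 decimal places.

h = 2, n = 8.
h·[y(m₁) + y(m₂) + y(m₃) + y(m₄) + y(m₅) + y(m₆) + y(m₇) + y(m₈)] = 2·(217.38) = 434.76000.

434.76000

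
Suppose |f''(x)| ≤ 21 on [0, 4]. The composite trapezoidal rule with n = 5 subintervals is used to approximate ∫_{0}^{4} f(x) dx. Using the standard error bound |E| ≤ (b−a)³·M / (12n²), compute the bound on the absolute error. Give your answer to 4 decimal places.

4.4800

|E| ≤ (4)³·21 / (12·5²) = 1344/300 = 4.4800.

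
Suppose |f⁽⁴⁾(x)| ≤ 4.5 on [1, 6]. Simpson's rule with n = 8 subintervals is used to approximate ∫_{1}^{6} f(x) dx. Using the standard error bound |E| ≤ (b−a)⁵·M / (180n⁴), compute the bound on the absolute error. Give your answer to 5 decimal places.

0.01907

|E| ≤ (5)⁵·4.5 / (180·8⁴) = 14062.5/737280 = 0.01907.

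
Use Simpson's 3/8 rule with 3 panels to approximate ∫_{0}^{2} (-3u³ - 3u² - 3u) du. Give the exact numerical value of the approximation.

-26

h = (2 − 0)/3 = 0.666667.
Nodes u₀,…,u₃ = 0, 0.666667, 1.333333, 2.
f(u) = -3u³ - 3u² - 3u: f₀=0, f₁=-4.222222, f₂=-16.444444, f₃=-42.
(3h/8)·[f₀ + 3f₁ + 3f₂ + f₃] = 0.25·(-104) = -26.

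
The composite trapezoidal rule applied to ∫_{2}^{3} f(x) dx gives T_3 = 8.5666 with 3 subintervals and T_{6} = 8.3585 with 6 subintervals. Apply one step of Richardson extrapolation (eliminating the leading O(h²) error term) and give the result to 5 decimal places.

8.28913

R = (4·T_{6} − T_3) / 3 = (4·8.3585 − 8.5666)/3 = (24.8674)/3 = 8.28913.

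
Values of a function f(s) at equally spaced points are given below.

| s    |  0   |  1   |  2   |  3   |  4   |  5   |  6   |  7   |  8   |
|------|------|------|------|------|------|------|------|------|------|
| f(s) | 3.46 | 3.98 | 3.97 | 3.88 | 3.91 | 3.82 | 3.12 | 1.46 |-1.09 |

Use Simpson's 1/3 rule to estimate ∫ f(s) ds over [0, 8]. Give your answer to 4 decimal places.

h = 1, n = 8.
(h/3)·[y₀ + 4y₁ + 2y₂ + 4y₃ + 2y₄ + 4y₅ + 2y₆ + 4y₇ + y₈] = 0.333333·(76.93) = 25.6433.

25.6433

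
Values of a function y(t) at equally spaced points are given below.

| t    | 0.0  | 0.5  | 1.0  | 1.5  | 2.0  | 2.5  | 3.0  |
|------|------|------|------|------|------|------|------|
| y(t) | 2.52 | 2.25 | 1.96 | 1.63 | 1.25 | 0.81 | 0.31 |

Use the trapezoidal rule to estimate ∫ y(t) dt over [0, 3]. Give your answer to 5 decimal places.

h = 0.5, n = 6.
(h/2)·[y₀ + 2y₁ + 2y₂ + 2y₃ + 2y₄ + 2y₅ + y₆] = 0.25·(18.63) = 4.65750.

4.65750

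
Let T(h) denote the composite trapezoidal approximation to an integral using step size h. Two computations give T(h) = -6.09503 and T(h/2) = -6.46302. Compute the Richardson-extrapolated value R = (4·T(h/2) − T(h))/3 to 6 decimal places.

-6.585683

R = (4·T(h/2) − T(h)) / 3 = (4·(-6.46302) − (-6.09503))/3 = (-19.75705)/3 = -6.585683.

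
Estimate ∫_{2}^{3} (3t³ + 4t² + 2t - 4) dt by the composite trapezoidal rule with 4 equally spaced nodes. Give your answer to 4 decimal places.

75.5741

h = (3 − 2)/3 = 0.333333.
Nodes t₀,…,t₃ = 2, 2.333333, 2.666667, 3.
f(t) = 3t³ + 4t² + 2t - 4: f₀=40, f₁=60.555556, f₂=86.666667, f₃=119.
(h/2)·[f₀ + 2f₁ + 2f₂ + f₃] = 0.166667·(453.444444) = 75.5741.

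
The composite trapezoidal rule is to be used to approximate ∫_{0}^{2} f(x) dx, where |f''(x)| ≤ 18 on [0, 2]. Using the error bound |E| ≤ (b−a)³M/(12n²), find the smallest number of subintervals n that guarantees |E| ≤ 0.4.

6

Need 144/(12n²) ≤ 0.4.
n² ≥ 144/(12·0.4) = 30 ⇒ n ≥ 5.4772, so the smallest n is 6.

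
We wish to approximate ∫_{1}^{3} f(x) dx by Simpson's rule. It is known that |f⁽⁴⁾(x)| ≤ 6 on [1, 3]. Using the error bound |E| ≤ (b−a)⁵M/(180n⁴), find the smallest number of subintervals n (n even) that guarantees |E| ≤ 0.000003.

26

Need 192/(180n⁴) ≤ 0.000003.
n⁴ ≥ 192/(180·0.000003) = 355556 ⇒ n ≥ 24.4189, so the smallest even n is 26. (n must be even for Simpson's rule.)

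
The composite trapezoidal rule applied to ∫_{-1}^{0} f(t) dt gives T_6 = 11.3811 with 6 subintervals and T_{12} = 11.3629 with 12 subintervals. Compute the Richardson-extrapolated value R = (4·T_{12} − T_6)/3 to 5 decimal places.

11.35683

R = (4·T_{12} − T_6) / 3 = (4·11.3629 − 11.3811)/3 = (34.0705)/3 = 11.35683.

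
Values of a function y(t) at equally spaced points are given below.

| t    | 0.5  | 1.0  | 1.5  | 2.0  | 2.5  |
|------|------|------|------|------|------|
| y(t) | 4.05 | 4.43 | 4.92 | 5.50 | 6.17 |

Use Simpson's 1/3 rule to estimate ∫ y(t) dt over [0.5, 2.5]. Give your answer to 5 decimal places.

9.96333

h = 0.5, n = 4.
(h/3)·[y₀ + 4y₁ + 2y₂ + 4y₃ + y₄] = 0.166667·(59.78) = 9.96333.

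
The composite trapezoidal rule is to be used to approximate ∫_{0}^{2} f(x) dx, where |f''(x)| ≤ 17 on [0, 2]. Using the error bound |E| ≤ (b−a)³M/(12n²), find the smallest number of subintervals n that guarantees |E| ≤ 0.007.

Need 136/(12n²) ≤ 0.007.
n² ≥ 136/(12·0.007) = 1619.05 ⇒ n ≥ 40.2374, so the smallest n is 41.

41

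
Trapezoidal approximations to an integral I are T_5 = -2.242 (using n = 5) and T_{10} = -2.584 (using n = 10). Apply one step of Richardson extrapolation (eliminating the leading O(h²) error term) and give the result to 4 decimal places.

-2.6980

R = (4·T_{10} − T_5) / 3 = (4·(-2.584) − (-2.242))/3 = (-8.094)/3 = -2.6980.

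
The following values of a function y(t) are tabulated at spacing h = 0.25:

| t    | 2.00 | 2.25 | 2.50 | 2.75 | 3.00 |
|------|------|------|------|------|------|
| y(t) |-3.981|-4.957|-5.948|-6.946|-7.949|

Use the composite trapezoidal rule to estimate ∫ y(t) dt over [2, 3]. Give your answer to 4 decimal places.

-5.9540

h = 0.25, n = 4.
(h/2)·[y₀ + 2y₁ + 2y₂ + 2y₃ + y₄] = 0.125·(-47.632) = -5.9540.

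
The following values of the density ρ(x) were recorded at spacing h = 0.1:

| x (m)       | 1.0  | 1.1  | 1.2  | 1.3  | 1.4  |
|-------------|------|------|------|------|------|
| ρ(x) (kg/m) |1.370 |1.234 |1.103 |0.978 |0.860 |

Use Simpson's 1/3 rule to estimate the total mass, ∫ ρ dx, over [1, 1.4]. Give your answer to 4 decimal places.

0.4428

h = 0.1, n = 4.
(h/3)·[y₀ + 4y₁ + 2y₂ + 4y₃ + y₄] = 0.033333·(13.284) = 0.4428.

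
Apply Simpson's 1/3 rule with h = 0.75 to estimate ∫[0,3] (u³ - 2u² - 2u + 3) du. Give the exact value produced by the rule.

h = (3 − 0)/4 = 0.75.
Nodes u₀,…,u₄ = 0, 0.75, 1.5, 2.25, 3.
f(u) = u³ - 2u² - 2u + 3: f₀=3, f₁=0.796875, f₂=-1.125, f₃=-0.234375, f₄=6.
(h/3)·[f₀ + 4f₁ + 2f₂ + 4f₃ + f₄] = 0.25·(9) = 2.25.

2.25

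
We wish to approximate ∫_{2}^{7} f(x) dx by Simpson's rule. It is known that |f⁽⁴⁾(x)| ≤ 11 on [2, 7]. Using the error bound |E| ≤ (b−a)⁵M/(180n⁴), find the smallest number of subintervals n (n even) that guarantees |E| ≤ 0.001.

Need 34375/(180n⁴) ≤ 0.001.
n⁴ ≥ 34375/(180·0.001) = 190972 ⇒ n ≥ 20.9046, so the smallest even n is 22. (n must be even for Simpson's rule.)

22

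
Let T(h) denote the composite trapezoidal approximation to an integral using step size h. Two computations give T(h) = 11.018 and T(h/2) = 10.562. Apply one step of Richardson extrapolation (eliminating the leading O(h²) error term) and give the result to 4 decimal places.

10.4100

R = (4·T(h/2) − T(h)) / 3 = (4·10.562 − 11.018)/3 = (31.230)/3 = 10.4100.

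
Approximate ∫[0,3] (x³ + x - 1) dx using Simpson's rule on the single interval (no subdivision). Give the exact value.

21.75

S = (b−a)/6 · [f(0) + 4f(1.5) + f(3)] = 0.5·[(-1) + 4·3.875 + 29] = 21.75.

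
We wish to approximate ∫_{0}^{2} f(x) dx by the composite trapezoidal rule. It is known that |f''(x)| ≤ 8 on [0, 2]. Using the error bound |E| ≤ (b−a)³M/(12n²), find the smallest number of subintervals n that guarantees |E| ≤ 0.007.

28

Need 64/(12n²) ≤ 0.007.
n² ≥ 64/(12·0.007) = 761.905 ⇒ n ≥ 27.6026, so the smallest n is 28.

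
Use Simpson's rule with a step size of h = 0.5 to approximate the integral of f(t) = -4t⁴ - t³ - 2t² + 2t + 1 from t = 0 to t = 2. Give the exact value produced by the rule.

-29

h = (2 − 0)/4 = 0.5.
Nodes t₀,…,t₄ = 0, 0.5, 1, 1.5, 2.
f(t) = -4t⁴ - t³ - 2t² + 2t + 1: f₀=1, f₁=1.125, f₂=-4, f₃=-24.125, f₄=-75.
(h/3)·[f₀ + 4f₁ + 2f₂ + 4f₃ + f₄] = 0.166667·(-174) = -29.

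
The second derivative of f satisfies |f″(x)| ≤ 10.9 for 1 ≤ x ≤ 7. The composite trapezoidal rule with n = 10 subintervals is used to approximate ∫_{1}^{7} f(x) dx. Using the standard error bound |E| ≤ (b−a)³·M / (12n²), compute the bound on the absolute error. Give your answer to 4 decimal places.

|E| ≤ (6)³·10.9 / (12·10²) = 2354.4/1200 = 1.9620.

1.9620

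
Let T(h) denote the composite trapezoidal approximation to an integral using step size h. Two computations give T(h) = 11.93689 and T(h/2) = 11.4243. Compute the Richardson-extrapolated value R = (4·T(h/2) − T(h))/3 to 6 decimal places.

11.253437

R = (4·T(h/2) − T(h)) / 3 = (4·11.4243 − 11.93689)/3 = (33.76031)/3 = 11.253437.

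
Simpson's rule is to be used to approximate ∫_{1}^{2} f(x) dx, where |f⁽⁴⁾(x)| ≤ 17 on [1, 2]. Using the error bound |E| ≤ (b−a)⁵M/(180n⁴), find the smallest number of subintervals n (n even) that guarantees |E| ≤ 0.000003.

Need 17/(180n⁴) ≤ 0.000003.
n⁴ ≥ 17/(180·0.000003) = 31481.5 ⇒ n ≥ 13.3203, so the smallest even n is 14. (n must be even for Simpson's rule.)

14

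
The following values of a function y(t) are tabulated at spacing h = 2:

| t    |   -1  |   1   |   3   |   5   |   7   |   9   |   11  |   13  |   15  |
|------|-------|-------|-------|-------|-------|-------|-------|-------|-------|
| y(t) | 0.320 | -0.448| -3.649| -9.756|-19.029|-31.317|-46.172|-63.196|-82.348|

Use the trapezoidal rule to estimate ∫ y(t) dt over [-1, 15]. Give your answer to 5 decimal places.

h = 2, n = 8.
(h/2)·[y₀ + 2y₁ + 2y₂ + 2y₃ + 2y₄ + 2y₅ + 2y₆ + 2y₇ + y₈] = 1·(-429.162) = -429.16200.

-429.16200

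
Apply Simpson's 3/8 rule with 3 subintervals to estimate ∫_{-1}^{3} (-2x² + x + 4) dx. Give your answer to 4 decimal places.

h = (3 − (-1))/3 = 1.333333.
Nodes x₀,…,x₃ = -1, 0.333333, 1.666667, 3.
f(x) = -2x² + x + 4: f₀=1, f₁=4.111111, f₂=0.111111, f₃=-11.
(3h/8)·[f₀ + 3f₁ + 3f₂ + f₃] = 0.5·(2.666667) = 1.3333.

1.3333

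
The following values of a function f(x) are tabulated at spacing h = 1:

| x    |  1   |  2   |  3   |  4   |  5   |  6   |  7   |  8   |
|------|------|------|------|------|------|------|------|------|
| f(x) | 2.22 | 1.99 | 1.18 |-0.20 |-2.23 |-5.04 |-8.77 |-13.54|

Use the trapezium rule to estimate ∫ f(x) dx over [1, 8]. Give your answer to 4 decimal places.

-18.7300

h = 1, n = 7.
(h/2)·[y₀ + 2y₁ + 2y₂ + 2y₃ + 2y₄ + 2y₅ + 2y₆ + y₇] = 0.5·(-37.46) = -18.7300.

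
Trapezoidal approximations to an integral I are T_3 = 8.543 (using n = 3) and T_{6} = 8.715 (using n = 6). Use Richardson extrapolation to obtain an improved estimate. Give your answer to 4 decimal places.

8.7723

R = (4·T_{6} − T_3) / 3 = (4·8.715 − 8.543)/3 = (26.317)/3 = 8.7723.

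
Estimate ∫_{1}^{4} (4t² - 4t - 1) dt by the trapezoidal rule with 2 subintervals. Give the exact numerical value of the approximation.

55.5

h = (4 − 1)/2 = 1.5.
Nodes t₀,…,t₂ = 1, 2.5, 4.
f(t) = 4t² - 4t - 1: f₀=-1, f₁=14, f₂=47.
(h/2)·[f₀ + 2f₁ + f₂] = 0.75·(74) = 55.5.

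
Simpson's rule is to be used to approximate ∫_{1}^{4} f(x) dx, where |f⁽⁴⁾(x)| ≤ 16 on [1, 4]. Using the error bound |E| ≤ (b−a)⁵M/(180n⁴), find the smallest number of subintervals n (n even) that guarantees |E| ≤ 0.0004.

Need 3888/(180n⁴) ≤ 0.0004.
n⁴ ≥ 3888/(180·0.0004) = 54000 ⇒ n ≥ 15.2440, so the smallest even n is 16. (n must be even for Simpson's rule.)

16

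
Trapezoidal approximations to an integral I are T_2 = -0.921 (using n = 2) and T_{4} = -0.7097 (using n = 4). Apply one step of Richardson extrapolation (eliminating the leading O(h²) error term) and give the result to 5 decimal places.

-0.63927

R = (4·T_{4} − T_2) / 3 = (4·(-0.7097) − (-0.921))/3 = (-1.9178)/3 = -0.63927.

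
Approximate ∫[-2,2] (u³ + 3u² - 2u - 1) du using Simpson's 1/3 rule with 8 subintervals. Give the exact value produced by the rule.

h = (2 − (-2))/8 = 0.5.
Nodes u₀,…,u₈ = -2, -1.5, -1, -0.5, 0, 0.5, 1, 1.5, 2.
f(u) = u³ + 3u² - 2u - 1: f₀=7, f₁=5.375, f₂=3, f₃=0.625, f₄=-1, f₅=-1.125, f₆=1, f₇=6.125, f₈=15.
(h/3)·[f₀ + 4f₁ + 2f₂ + 4f₃ + 2f₄ + 4f₅ + 2f₆ + 4f₇ + f₈] = 0.166667·(72) = 12.

12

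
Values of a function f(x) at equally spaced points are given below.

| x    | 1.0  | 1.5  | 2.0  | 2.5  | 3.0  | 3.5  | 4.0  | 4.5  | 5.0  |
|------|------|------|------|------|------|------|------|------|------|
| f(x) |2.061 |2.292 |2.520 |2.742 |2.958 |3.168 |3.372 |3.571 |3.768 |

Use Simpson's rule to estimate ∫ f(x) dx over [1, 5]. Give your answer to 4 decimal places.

11.7702

h = 0.5, n = 8.
(h/3)·[y₀ + 4y₁ + 2y₂ + 4y₃ + 2y₄ + 4y₅ + 2y₆ + 4y₇ + y₈] = 0.166667·(70.621) = 11.7702.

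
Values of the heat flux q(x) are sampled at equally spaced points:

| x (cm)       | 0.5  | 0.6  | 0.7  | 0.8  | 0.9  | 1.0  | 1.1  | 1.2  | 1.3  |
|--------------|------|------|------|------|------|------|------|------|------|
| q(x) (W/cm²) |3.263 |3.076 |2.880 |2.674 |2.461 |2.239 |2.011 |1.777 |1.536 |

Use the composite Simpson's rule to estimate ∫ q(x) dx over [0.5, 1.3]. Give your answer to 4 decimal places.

h = 0.1, n = 8.
(h/3)·[y₀ + 4y₁ + 2y₂ + 4y₃ + 2y₄ + 4y₅ + 2y₆ + 4y₇ + y₈] = 0.033333·(58.567) = 1.9522.

1.9522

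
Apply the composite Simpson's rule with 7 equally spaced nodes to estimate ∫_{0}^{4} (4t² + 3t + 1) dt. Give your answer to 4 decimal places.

h = (4 − 0)/6 = 0.666667.
Nodes t₀,…,t₆ = 0, 0.666667, 1.333333, 2, 2.666667, 3.333333, 4.
f(t) = 4t² + 3t + 1: f₀=1, f₁=4.777778, f₂=12.111111, f₃=23, f₄=37.444444, f₅=55.444444, f₆=77.
(h/3)·[f₀ + 4f₁ + 2f₂ + 4f₃ + 2f₄ + 4f₅ + f₆] = 0.222222·(510) = 113.3333.

113.3333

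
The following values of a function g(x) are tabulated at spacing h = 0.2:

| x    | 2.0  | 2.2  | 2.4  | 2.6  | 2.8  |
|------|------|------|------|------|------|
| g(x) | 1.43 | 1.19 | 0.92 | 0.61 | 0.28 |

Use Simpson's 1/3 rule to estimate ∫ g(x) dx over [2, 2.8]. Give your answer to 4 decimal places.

0.7167

h = 0.2, n = 4.
(h/3)·[y₀ + 4y₁ + 2y₂ + 4y₃ + y₄] = 0.066667·(10.75) = 0.7167.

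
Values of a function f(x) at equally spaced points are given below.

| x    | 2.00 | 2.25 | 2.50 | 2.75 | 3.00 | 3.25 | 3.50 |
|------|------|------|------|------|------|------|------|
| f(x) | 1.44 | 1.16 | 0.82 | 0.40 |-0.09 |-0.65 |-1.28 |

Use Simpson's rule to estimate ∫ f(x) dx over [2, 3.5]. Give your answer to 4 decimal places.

h = 0.25, n = 6.
(h/3)·[y₀ + 4y₁ + 2y₂ + 4y₃ + 2y₄ + 4y₅ + y₆] = 0.083333·(5.26) = 0.4383.

0.4383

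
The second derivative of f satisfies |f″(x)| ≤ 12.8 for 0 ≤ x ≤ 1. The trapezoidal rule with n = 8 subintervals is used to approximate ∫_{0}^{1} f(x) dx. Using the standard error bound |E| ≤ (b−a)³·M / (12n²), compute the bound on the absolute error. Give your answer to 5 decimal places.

0.01667

|E| ≤ (1)³·12.8 / (12·8²) = 12.8/768 = 0.01667.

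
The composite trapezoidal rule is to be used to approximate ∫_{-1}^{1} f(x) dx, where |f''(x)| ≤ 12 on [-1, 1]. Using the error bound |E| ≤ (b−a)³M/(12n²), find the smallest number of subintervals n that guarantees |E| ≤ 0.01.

29

Need 96/(12n²) ≤ 0.01.
n² ≥ 96/(12·0.01) = 800 ⇒ n ≥ 28.2843, so the smallest n is 29.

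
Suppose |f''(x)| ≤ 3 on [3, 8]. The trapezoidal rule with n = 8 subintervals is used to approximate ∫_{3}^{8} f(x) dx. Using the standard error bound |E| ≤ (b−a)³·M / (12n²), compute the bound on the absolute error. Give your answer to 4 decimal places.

0.4883

|E| ≤ (5)³·3 / (12·8²) = 375/768 = 0.4883.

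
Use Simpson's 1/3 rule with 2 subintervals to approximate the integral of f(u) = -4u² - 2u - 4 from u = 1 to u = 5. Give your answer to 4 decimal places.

h = (5 − 1)/2 = 2.
Nodes u₀,…,u₂ = 1, 3, 5.
f(u) = -4u² - 2u - 4: f₀=-10, f₁=-46, f₂=-114.
(h/3)·[f₀ + 4f₁ + f₂] = 0.666667·(-308) = -205.3333.

-205.3333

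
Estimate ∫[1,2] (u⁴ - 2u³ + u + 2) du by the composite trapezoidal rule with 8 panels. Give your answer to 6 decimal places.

2.213013

h = (2 − 1)/8 = 0.125.
Nodes u₀,…,u₈ = 1, 1.125, 1.25, 1.375, 1.5, 1.625, 1.75, 1.875, 2.
f(u) = u⁴ - 2u³ + u + 2: f₀=2, f₁=1.879150390625, f₂=1.78515625, f₃=1.750244140625, f₄=1.8125, f₅=2.015869140625, f₆=2.41015625, f₇=3.051025390625, f₈=4.
(h/2)·[f₀ + 2f₁ + 2f₂ + 2f₃ + 2f₄ + 2f₅ + 2f₆ + 2f₇ + f₈] = 0.0625·(35.408203125) = 2.213013.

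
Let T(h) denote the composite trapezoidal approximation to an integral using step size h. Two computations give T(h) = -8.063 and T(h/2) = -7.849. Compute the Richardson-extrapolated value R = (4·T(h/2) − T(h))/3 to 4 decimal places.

R = (4·T(h/2) − T(h)) / 3 = (4·(-7.849) − (-8.063))/3 = (-23.333)/3 = -7.7777.

-7.7777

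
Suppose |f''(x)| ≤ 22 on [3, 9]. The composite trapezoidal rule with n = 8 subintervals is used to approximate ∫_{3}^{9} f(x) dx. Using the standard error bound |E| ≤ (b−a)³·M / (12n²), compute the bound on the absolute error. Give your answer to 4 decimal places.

|E| ≤ (6)³·22 / (12·8²) = 4752/768 = 6.1875.

6.1875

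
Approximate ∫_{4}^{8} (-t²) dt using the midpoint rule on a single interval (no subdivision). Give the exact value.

M = (b−a)·f(6) = 4·(-36) = -144.

-144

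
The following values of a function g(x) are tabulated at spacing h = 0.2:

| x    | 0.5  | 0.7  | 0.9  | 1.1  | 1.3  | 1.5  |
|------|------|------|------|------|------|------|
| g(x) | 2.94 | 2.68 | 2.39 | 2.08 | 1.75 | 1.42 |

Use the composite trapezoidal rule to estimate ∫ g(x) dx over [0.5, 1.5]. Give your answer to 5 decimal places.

h = 0.2, n = 5.
(h/2)·[y₀ + 2y₁ + 2y₂ + 2y₃ + 2y₄ + y₅] = 0.1·(22.16) = 2.21600.

2.21600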